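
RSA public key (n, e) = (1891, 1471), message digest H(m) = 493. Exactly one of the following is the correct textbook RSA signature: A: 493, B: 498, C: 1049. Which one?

Candidate A: Squares mod 1891: 493^1≡493, 493^2≡1001, 493^4≡1662, 493^8≡1384, 493^16≡1764, 493^32≡1001, 493^64≡1662, 493^128≡1384, 493^256≡1764, 493^512≡1001, 493^1024≡1662; 1471 = 1024 + 256 + 128 + 32 + 16 + 8 + 4 + 2 + 1, so 493^1471 ≡ 1662·1764·1384·1001·1764·1384·1662·1001·493 ≡ 493 (mod 1891)
  → matches H(m) = 493
Candidate B: Squares mod 1891: 498^1≡498, 498^2≡283, 498^4≡667, 498^8≡504, 498^16≡622, 498^32≡1120, 498^64≡667, 498^128≡504, 498^256≡622, 498^512≡1120, 498^1024≡667; 1471 = 1024 + 256 + 128 + 32 + 16 + 8 + 4 + 2 + 1, so 498^1471 ≡ 667·622·504·1120·622·504·667·283·498 ≡ 1149 (mod 1891)
Candidate C: Squares mod 1891: 1049^1≡1049, 1049^2≡1730, 1049^4≡1338, 1049^8≡1358, 1049^16≡439, 1049^32≡1730, 1049^64≡1338, 1049^128≡1358, 1049^256≡439, 1049^512≡1730, 1049^1024≡1338; 1471 = 1024 + 256 + 128 + 32 + 16 + 8 + 4 + 2 + 1, so 1049^1471 ≡ 1338·439·1358·1730·439·1358·1338·1730·1049 ≡ 1049 (mod 1891)

A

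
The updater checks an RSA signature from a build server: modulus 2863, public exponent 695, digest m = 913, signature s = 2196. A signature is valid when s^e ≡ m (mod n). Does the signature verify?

s^2 ≡ 2196^2 = 4822416 ≡ 1124
s^4 ≡ 1124^2 = 1263376 ≡ 793
s^8 ≡ 793^2 = 628849 ≡ 1852
s^16 ≡ 1852^2 = 3429904 ≡ 30
s^32 ≡ 30^2 = 900
s^64 ≡ 900^2 = 810000 ≡ 2634
s^128 ≡ 2634^2 = 6937956 ≡ 907
s^256 ≡ 907^2 = 822649 ≡ 968
s^512 ≡ 968^2 = 937024 ≡ 823
695 = 512 + 128 + 32 + 16 + 4 + 2 + 1, so s^695 ≡ 823·907·900·30·793·1124·2196 ≡ 913 (mod 2863)
913 = m, so the signature checks out.

verifies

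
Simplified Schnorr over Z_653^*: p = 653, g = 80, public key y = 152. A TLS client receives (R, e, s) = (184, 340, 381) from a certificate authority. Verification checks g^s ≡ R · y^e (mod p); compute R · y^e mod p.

152^340 mod 653 = 185
R · y^e ≡ 184·185 = 34040 ≡ 84 (mod 653)

84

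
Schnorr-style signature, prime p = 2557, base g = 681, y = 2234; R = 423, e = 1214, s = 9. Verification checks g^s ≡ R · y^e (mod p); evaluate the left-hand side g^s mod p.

681^2 = 463761 ≡ 944
681^4 ≡ 944^2 = 891136 ≡ 1300
681^8 ≡ 1300^2 = 1690000 ≡ 2380
9 = 8 + 1, so 681^9 ≡ 2380·681 ≡ 2199 (mod 2557)

2199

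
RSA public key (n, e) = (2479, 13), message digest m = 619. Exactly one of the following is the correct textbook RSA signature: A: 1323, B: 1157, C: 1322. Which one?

C

Candidate A: Squares mod 2479: 1323^1≡1323, 1323^2≡155, 1323^4≡1714, 1323^8≡181; 13 = 8 + 4 + 1, so 1323^13 ≡ 181·1714·1323 ≡ 1468 (mod 2479)
Candidate B: Squares mod 2479: 1157^1≡1157, 1157^2≡2468, 1157^4≡121, 1157^8≡2246; 13 = 8 + 4 + 1, so 1157^13 ≡ 2246·121·1157 ≡ 1860 (mod 2479)
Candidate C: Squares mod 2479: 1322^1≡1322, 1322^2≡2468, 1322^4≡121, 1322^8≡2246; 13 = 8 + 4 + 1, so 1322^13 ≡ 2246·121·1322 ≡ 619 (mod 2479)
  → matches m = 619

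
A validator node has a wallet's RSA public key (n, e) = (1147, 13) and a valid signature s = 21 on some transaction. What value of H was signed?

1138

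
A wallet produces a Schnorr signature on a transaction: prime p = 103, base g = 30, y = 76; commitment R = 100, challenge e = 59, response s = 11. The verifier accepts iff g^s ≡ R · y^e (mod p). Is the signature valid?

valid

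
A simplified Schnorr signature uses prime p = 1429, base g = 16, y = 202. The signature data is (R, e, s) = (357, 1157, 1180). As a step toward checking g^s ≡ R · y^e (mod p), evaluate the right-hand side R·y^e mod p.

202^2 = 40804 ≡ 792
202^4 ≡ 792^2 = 627264 ≡ 1362
202^8 ≡ 1362^2 = 1855044 ≡ 202
202^16 ≡ 202^2 = 40804 ≡ 792
202^32 ≡ 792^2 = 627264 ≡ 1362
202^64 ≡ 1362^2 = 1855044 ≡ 202
202^128 ≡ 202^2 = 40804 ≡ 792
202^256 ≡ 792^2 = 627264 ≡ 1362
202^512 ≡ 1362^2 = 1855044 ≡ 202
202^1024 ≡ 202^2 = 40804 ≡ 792
1157 = 1024 + 128 + 4 + 1, so 202^1157 ≡ 792·792·1362·202 ≡ 792 (mod 1429)
R · y^e ≡ 357·792 = 282744 ≡ 1231 (mod 1429)

1231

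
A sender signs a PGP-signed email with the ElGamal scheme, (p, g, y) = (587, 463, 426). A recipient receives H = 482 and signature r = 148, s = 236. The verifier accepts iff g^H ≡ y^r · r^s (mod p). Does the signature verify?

verifies

Left side g^H mod p:
Squares mod 587: 463^1≡463, 463^2≡114, 463^4≡82, 463^8≡267, 463^16≡262, 463^32≡552, 463^64≡51, 463^128≡253, 463^256≡26
482 = 256 + 128 + 64 + 32 + 2, so 463^482 ≡ 26·253·51·552·114 ≡ 12 (mod 587)
Right side y^r · r^s mod p:
Squares mod 587: 426^1≡426, 426^2≡93, 426^4≡431, 426^8≡269, 426^16≡160, 426^32≡359, 426^64≡328, 426^128≡163
148 = 128 + 16 + 4, so 426^148 ≡ 163·160·431 ≡ 17 (mod 587)
Squares mod 587: 148^1≡148, 148^2≡185, 148^4≡179, 148^8≡343, 148^16≡249, 148^32≡366, 148^64≡120, 148^128≡312
236 = 128 + 64 + 32 + 8 + 4, so 148^236 ≡ 312·120·366·343·179 ≡ 346 (mod 587)
17·346 = 5882 ≡ 12 (mod 587)
12 ≡ 12 (mod 587), so the signature is genuine.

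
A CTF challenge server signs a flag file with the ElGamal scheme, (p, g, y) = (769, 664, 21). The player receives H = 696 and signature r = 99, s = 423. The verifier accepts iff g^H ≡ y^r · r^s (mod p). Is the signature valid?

valid

Left side g^H mod p:
Squares mod 769: 664^1≡664, 664^2≡259, 664^4≡178, 664^8≡155, 664^16≡186, 664^32≡760, 664^64≡81, 664^128≡409, 664^256≡408, 664^512≡360
696 = 512 + 128 + 32 + 16 + 8, so 664^696 ≡ 360·409·760·186·155 ≡ 144 (mod 769)
Right side y^r · r^s mod p:
Squares mod 769: 21^1≡21, 21^2≡441, 21^4≡693, 21^8≡393, 21^16≡649, 21^32≡558, 21^64≡688
99 = 64 + 32 + 2 + 1, so 21^99 ≡ 688·558·441·21 ≡ 326 (mod 769)
Squares mod 769: 99^1≡99, 99^2≡573, 99^4≡735, 99^8≡387, 99^16≡583, 99^32≡760, 99^64≡81, 99^128≡409, 99^256≡408
423 = 256 + 128 + 32 + 4 + 2 + 1, so 99^423 ≡ 408·409·760·735·573·99 ≡ 175 (mod 769)
326·175 = 57050 ≡ 144 (mod 769)
144 ≡ 144 (mod 769), so the signature is genuine.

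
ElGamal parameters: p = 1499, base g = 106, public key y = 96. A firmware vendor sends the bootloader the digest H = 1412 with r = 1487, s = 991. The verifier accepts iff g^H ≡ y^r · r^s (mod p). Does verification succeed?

Left side g^H mod p:
Squares mod 1499: 106^1≡106, 106^2≡743, 106^4≡417, 106^8≡5, 106^16≡25, 106^32≡625, 106^64≡885, 106^128≡747, 106^256≡381, 106^512≡1257, 106^1024≡103
1412 = 1024 + 256 + 128 + 4, so 106^1412 ≡ 103·381·747·417 ≡ 630 (mod 1499)
Right side y^r · r^s mod p:
Squares mod 1499: 96^1≡96, 96^2≡222, 96^4≡1316, 96^8≡511, 96^16≡295, 96^32≡83, 96^64≡893, 96^128≡1480, 96^256≡361, 96^512≡1407, 96^1024≡969
1487 = 1024 + 256 + 128 + 64 + 8 + 4 + 2 + 1, so 96^1487 ≡ 969·361·1480·893·511·1316·222·96 ≡ 662 (mod 1499)
Squares mod 1499: 1487^1≡1487, 1487^2≡144, 1487^4≡1249, 1487^8≡1041, 1487^16≡1403, 1487^32≡222, 1487^64≡1316, 1487^128≡511, 1487^256≡295, 1487^512≡83
991 = 512 + 256 + 128 + 64 + 16 + 8 + 4 + 2 + 1, so 1487^991 ≡ 83·295·511·1316·1403·1041·1249·144·1487 ≡ 1192 (mod 1499)
662·1192 = 789104 ≡ 630 (mod 1499)
630 ≡ 630 (mod 1499), so the signature is genuine.

passes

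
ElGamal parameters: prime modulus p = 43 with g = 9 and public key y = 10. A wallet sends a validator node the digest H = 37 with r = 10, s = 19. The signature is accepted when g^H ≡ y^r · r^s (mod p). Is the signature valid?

invalid

Left side g^H mod p:
9^2 = 81 ≡ 38
9^4 ≡ 38^2 = 1444 ≡ 25
9^8 ≡ 25^2 = 625 ≡ 23
9^16 ≡ 23^2 = 529 ≡ 13
9^32 ≡ 13^2 = 169 ≡ 40
37 = 32 + 4 + 1, so 9^37 ≡ 40·25·9 ≡ 13 (mod 43)
Right side y^r · r^s mod p:
10^2 = 100 ≡ 14
10^4 ≡ 14^2 = 196 ≡ 24
10^8 ≡ 24^2 = 576 ≡ 17
10 = 8 + 2, so 10^10 ≡ 17·14 ≡ 23 (mod 43)
10^2 = 100 ≡ 14
10^4 ≡ 14^2 = 196 ≡ 24
10^8 ≡ 24^2 = 576 ≡ 17
10^16 ≡ 17^2 = 289 ≡ 31
19 = 16 + 2 + 1, so 10^19 ≡ 31·14·10 ≡ 40 (mod 43)
23·40 = 920 ≡ 17 (mod 43)
13 ≠ 17, so verification fails.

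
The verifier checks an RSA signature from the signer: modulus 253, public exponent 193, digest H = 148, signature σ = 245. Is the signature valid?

valid

σ^2 ≡ 245^2 = 60025 ≡ 64
σ^4 ≡ 64^2 = 4096 ≡ 48
σ^8 ≡ 48^2 = 2304 ≡ 27
σ^16 ≡ 27^2 = 729 ≡ 223
σ^32 ≡ 223^2 = 49729 ≡ 141
σ^64 ≡ 141^2 = 19881 ≡ 147
σ^128 ≡ 147^2 = 21609 ≡ 104
193 = 128 + 64 + 1, so σ^193 ≡ 104·147·245 ≡ 148 (mod 253)
148 = H, so the signature checks out.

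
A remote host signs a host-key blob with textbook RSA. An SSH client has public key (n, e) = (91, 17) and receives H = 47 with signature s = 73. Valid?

Squares mod 91: s^1≡73, s^2≡51, s^4≡53, s^8≡79, s^16≡53
17 = 16 + 1, so s^17 ≡ 53·73 ≡ 47 (mod 91)
47 = H, so the signature checks out.

yes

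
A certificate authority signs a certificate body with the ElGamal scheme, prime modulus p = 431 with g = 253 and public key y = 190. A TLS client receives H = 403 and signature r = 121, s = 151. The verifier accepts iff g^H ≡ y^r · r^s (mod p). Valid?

Left side g^H mod p:
Squares mod 431: 253^1≡253, 253^2≡221, 253^4≡138, 253^8≡80, 253^16≡366, 253^32≡346, 253^64≡329, 253^128≡60, 253^256≡152
403 = 256 + 128 + 16 + 2 + 1, so 253^403 ≡ 152·60·366·221·253 ≡ 218 (mod 431)
Right side y^r · r^s mod p:
Squares mod 431: 190^1≡190, 190^2≡327, 190^4≡41, 190^8≡388, 190^16≡125, 190^32≡109, 190^64≡244
121 = 64 + 32 + 16 + 8 + 1, so 190^121 ≡ 244·109·125·388·190 ≡ 295 (mod 431)
Squares mod 431: 121^1≡121, 121^2≡418, 121^4≡169, 121^8≡115, 121^16≡295, 121^32≡394, 121^64≡76, 121^128≡173
151 = 128 + 16 + 4 + 2 + 1, so 121^151 ≡ 173·295·169·418·121 ≡ 414 (mod 431)
295·414 = 122130 ≡ 157 (mod 431)
218 ≠ 157, so verification fails.

no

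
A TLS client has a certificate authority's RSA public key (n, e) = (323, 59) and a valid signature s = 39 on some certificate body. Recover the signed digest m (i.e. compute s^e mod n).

s^59 mod 323 = 96

96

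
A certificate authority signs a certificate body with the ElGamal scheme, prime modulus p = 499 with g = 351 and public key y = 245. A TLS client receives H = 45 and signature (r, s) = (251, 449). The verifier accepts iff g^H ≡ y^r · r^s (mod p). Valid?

Left side g^H mod p:
Squares mod 499: 351^1≡351, 351^2≡447, 351^4≡209, 351^8≡268, 351^16≡467, 351^32≡26
45 = 32 + 8 + 4 + 1, so 351^45 ≡ 26·268·209·351 ≡ 391 (mod 499)
Right side y^r · r^s mod p:
Squares mod 499: 245^1≡245, 245^2≡145, 245^4≡67, 245^8≡497, 245^16≡4, 245^32≡16, 245^64≡256, 245^128≡167
251 = 128 + 64 + 32 + 16 + 8 + 2 + 1, so 245^251 ≡ 167·256·16·4·497·145·245 ≡ 145 (mod 499)
Squares mod 499: 251^1≡251, 251^2≡127, 251^4≡161, 251^8≡472, 251^16≡230, 251^32≡6, 251^64≡36, 251^128≡298, 251^256≡481
449 = 256 + 128 + 64 + 1, so 251^449 ≡ 481·298·36·251 ≡ 263 (mod 499)
145·263 = 38135 ≡ 211 (mod 499)
391 ≠ 211, so verification fails.

no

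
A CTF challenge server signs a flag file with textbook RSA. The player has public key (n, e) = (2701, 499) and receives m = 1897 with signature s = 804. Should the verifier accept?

reject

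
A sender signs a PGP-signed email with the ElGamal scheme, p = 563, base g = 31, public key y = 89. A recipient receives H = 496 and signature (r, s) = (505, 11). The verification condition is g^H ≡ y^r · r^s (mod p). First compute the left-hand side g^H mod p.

360

31^496 mod 563 = 360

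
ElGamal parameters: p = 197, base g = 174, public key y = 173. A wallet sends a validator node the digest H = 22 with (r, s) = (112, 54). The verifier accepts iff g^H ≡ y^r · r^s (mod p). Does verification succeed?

Left side g^H mod p:
174^22 mod 197 = 40
Right side y^r · r^s mod p:
173^112 mod 197 = 104
112^54 mod 197 = 61
104·61 = 6344 ≡ 40 (mod 197)
40 ≡ 40 (mod 197), so the signature is genuine.

passes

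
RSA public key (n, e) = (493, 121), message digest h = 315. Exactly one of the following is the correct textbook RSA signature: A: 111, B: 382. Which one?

Candidate A: 111^2 = 12321 ≡ 489; 111^4 ≡ 489^2 = 239121 ≡ 16; 111^8 ≡ 16^2 = 256; 111^16 ≡ 256^2 = 65536 ≡ 460; 111^32 ≡ 460^2 = 211600 ≡ 103; 111^64 ≡ 103^2 = 10609 ≡ 256; 121 = 64 + 32 + 16 + 8 + 1, so 111^121 ≡ 256·103·460·256·111 ≡ 315 (mod 493)
  → matches h = 315
Candidate B: 382^2 = 145924 ≡ 489; 382^4 ≡ 489^2 = 239121 ≡ 16; 382^8 ≡ 16^2 = 256; 382^16 ≡ 256^2 = 65536 ≡ 460; 382^32 ≡ 460^2 = 211600 ≡ 103; 382^64 ≡ 103^2 = 10609 ≡ 256; 121 = 64 + 32 + 16 + 8 + 1, so 382^121 ≡ 256·103·460·256·382 ≡ 178 (mod 493)

A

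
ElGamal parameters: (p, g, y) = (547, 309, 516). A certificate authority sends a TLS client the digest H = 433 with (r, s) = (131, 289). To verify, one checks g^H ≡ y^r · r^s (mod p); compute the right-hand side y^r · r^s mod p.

Squares mod 547: 516^1≡516, 516^2≡414, 516^4≡185, 516^8≡311, 516^16≡449, 516^32≡305, 516^64≡35, 516^128≡131
131 = 128 + 2 + 1, so 516^131 ≡ 131·414·516 ≡ 224 (mod 547)
Squares mod 547: 131^1≡131, 131^2≡204, 131^4≡44, 131^8≡295, 131^16≡52, 131^32≡516, 131^64≡414, 131^128≡185, 131^256≡311
289 = 256 + 32 + 1, so 131^289 ≡ 311·516·131 ≡ 52 (mod 547)
y^r · r^s ≡ 224·52 = 11648 ≡ 161 (mod 547)

161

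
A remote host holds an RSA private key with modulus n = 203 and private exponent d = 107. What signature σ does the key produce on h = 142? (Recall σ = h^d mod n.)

h^107 mod 203 = 137

137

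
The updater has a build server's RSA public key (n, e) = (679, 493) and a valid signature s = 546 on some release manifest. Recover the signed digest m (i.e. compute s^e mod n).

546

Squares mod 679: s^1≡546, s^2≡35, s^4≡546, s^8≡35, s^16≡546, s^32≡35, s^64≡546, s^128≡35, s^256≡546
493 = 256 + 128 + 64 + 32 + 8 + 4 + 1, so s^493 ≡ 546·35·546·35·35·546·546 ≡ 546 (mod 679)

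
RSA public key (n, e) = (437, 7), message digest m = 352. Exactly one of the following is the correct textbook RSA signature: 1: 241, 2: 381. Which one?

Candidate 1: 241^2 = 58081 ≡ 397; 241^4 ≡ 397^2 = 157609 ≡ 289; 7 = 4 + 2 + 1, so 241^7 ≡ 289·397·241 ≡ 352 (mod 437)
  → matches m = 352
Candidate 2: 381^2 = 145161 ≡ 77; 381^4 ≡ 77^2 = 5929 ≡ 248; 7 = 4 + 2 + 1, so 381^7 ≡ 248·77·381 ≡ 400 (mod 437)

1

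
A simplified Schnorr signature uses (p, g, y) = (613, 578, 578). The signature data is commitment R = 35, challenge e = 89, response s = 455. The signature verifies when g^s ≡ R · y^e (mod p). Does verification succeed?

fails

g^s mod p:
578^2 = 334084 ≡ 612
578^4 ≡ 612^2 = 374544 ≡ 1
578^8 ≡ 1^2 = 1
578^16 ≡ 1^2 = 1
578^32 ≡ 1^2 = 1
578^64 ≡ 1^2 = 1
578^128 ≡ 1^2 = 1
578^256 ≡ 1^2 = 1
455 = 256 + 128 + 64 + 4 + 2 + 1, so 578^455 ≡ 1·1·1·1·612·578 ≡ 35 (mod 613)
R · y^e mod p:
578^2 = 334084 ≡ 612
578^4 ≡ 612^2 = 374544 ≡ 1
578^8 ≡ 1^2 = 1
578^16 ≡ 1^2 = 1
578^32 ≡ 1^2 = 1
578^64 ≡ 1^2 = 1
89 = 64 + 16 + 8 + 1, so 578^89 ≡ 1·1·1·578 ≡ 578 (mod 613)
35·578 = 20230 ≡ 1 (mod 613)
35 ≠ 1; the check fails.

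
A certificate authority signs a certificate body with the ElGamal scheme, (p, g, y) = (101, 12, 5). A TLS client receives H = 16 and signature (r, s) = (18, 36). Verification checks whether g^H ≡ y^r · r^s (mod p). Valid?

Left side g^H mod p:
12^16 mod 101 = 78
Right side y^r · r^s mod p:
5^18 mod 101 = 68
18^36 mod 101 = 16
68·16 = 1088 ≡ 78 (mod 101)
78 ≡ 78 (mod 101), so the signature is genuine.

yes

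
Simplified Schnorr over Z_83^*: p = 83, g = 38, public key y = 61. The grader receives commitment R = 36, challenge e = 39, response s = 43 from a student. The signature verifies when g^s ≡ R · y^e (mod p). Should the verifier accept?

accept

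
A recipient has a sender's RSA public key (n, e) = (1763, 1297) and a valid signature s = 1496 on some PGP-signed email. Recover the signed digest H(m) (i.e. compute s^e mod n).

976

s^1297 mod 1763 = 976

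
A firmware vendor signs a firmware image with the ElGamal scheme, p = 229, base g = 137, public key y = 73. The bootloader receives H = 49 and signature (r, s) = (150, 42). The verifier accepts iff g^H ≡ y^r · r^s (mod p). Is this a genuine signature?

Left side g^H mod p:
Squares mod 229: 137^1≡137, 137^2≡220, 137^4≡81, 137^8≡149, 137^16≡217, 137^32≡144
49 = 32 + 16 + 1, so 137^49 ≡ 144·217·137 ≡ 50 (mod 229)
Right side y^r · r^s mod p:
Squares mod 229: 73^1≡73, 73^2≡62, 73^4≡180, 73^8≡111, 73^16≡184, 73^32≡193, 73^64≡151, 73^128≡130
150 = 128 + 16 + 4 + 2, so 73^150 ≡ 130·184·180·62 ≡ 68 (mod 229)
Squares mod 229: 150^1≡150, 150^2≡58, 150^4≡158, 150^8≡3, 150^16≡9, 150^32≡81
42 = 32 + 8 + 2, so 150^42 ≡ 81·3·58 ≡ 125 (mod 229)
68·125 = 8500 ≡ 27 (mod 229)
50 ≠ 27, so verification fails.

forged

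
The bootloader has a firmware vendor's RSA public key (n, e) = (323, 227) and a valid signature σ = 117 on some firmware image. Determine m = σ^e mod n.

162

σ^2 ≡ 117^2 = 13689 ≡ 123
σ^4 ≡ 123^2 = 15129 ≡ 271
σ^8 ≡ 271^2 = 73441 ≡ 120
σ^16 ≡ 120^2 = 14400 ≡ 188
σ^32 ≡ 188^2 = 35344 ≡ 137
σ^64 ≡ 137^2 = 18769 ≡ 35
σ^128 ≡ 35^2 = 1225 ≡ 256
227 = 128 + 64 + 32 + 2 + 1, so σ^227 ≡ 256·35·137·123·117 ≡ 162 (mod 323)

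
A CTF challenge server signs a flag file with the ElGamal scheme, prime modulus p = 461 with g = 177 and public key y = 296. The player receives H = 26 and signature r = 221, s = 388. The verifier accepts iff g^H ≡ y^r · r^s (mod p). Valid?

yes

Left side g^H mod p:
177^2 = 31329 ≡ 442
177^4 ≡ 442^2 = 195364 ≡ 361
177^8 ≡ 361^2 = 130321 ≡ 319
177^16 ≡ 319^2 = 101761 ≡ 341
26 = 16 + 8 + 2, so 177^26 ≡ 341·319·442 ≡ 323 (mod 461)
Right side y^r · r^s mod p:
296^2 = 87616 ≡ 26
296^4 ≡ 26^2 = 676 ≡ 215
296^8 ≡ 215^2 = 46225 ≡ 125
296^16 ≡ 125^2 = 15625 ≡ 412
296^32 ≡ 412^2 = 169744 ≡ 96
296^64 ≡ 96^2 = 9216 ≡ 457
296^128 ≡ 457^2 = 208849 ≡ 16
221 = 128 + 64 + 16 + 8 + 4 + 1, so 296^221 ≡ 16·457·412·125·215·296 ≡ 73 (mod 461)
221^2 = 48841 ≡ 436
221^4 ≡ 436^2 = 190096 ≡ 164
221^8 ≡ 164^2 = 26896 ≡ 158
221^16 ≡ 158^2 = 24964 ≡ 70
221^32 ≡ 70^2 = 4900 ≡ 290
221^64 ≡ 290^2 = 84100 ≡ 198
221^128 ≡ 198^2 = 39204 ≡ 19
221^256 ≡ 19^2 = 361
388 = 256 + 128 + 4, so 221^388 ≡ 361·19·164 ≡ 36 (mod 461)
73·36 = 2628 ≡ 323 (mod 461)
323 ≡ 323 (mod 461), so the signature is genuine.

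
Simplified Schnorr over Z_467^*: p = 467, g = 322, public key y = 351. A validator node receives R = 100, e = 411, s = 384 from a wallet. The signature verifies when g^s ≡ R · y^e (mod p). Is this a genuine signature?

genuine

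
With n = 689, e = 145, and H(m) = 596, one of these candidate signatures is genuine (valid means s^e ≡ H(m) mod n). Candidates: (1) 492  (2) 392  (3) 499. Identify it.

1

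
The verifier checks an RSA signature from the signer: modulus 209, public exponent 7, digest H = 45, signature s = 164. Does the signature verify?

does not verify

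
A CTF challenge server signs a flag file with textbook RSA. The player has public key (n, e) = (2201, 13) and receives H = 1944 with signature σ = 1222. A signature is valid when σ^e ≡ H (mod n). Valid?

no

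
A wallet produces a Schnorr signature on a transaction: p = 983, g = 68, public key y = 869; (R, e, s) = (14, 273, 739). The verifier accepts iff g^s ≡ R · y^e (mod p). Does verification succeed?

g^s mod p:
Squares mod 983: 68^1≡68, 68^2≡692, 68^4≡143, 68^8≡789, 68^16≡282, 68^32≡884, 68^64≡954, 68^128≡841, 68^256≡504, 68^512≡402
739 = 512 + 128 + 64 + 32 + 2 + 1, so 68^739 ≡ 402·841·954·884·692·68 ≡ 33 (mod 983)
R · y^e mod p:
Squares mod 983: 869^1≡869, 869^2≡217, 869^4≡888, 869^8≡178, 869^16≡228, 869^32≡868, 869^64≡446, 869^128≡350, 869^256≡608
273 = 256 + 16 + 1, so 869^273 ≡ 608·228·869 ≡ 555 (mod 983)
14·555 = 7770 ≡ 889 (mod 983)
33 ≠ 889; the check fails.

fails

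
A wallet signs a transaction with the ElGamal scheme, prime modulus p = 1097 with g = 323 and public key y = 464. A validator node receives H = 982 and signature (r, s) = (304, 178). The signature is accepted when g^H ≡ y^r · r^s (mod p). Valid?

Left side g^H mod p:
323^2 = 104329 ≡ 114
323^4 ≡ 114^2 = 12996 ≡ 929
323^8 ≡ 929^2 = 863041 ≡ 799
323^16 ≡ 799^2 = 638401 ≡ 1044
323^32 ≡ 1044^2 = 1089936 ≡ 615
323^64 ≡ 615^2 = 378225 ≡ 857
323^128 ≡ 857^2 = 734449 ≡ 556
323^256 ≡ 556^2 = 309136 ≡ 879
323^512 ≡ 879^2 = 772641 ≡ 353
982 = 512 + 256 + 128 + 64 + 16 + 4 + 2, so 323^982 ≡ 353·879·556·857·1044·929·114 ≡ 313 (mod 1097)
Right side y^r · r^s mod p:
464^2 = 215296 ≡ 284
464^4 ≡ 284^2 = 80656 ≡ 575
464^8 ≡ 575^2 = 330625 ≡ 428
464^16 ≡ 428^2 = 183184 ≡ 1082
464^32 ≡ 1082^2 = 1170724 ≡ 225
464^64 ≡ 225^2 = 50625 ≡ 163
464^128 ≡ 163^2 = 26569 ≡ 241
464^256 ≡ 241^2 = 58081 ≡ 1037
304 = 256 + 32 + 16, so 464^304 ≡ 1037·225·1082 ≡ 652 (mod 1097)
304^2 = 92416 ≡ 268
304^4 ≡ 268^2 = 71824 ≡ 519
304^8 ≡ 519^2 = 269361 ≡ 596
304^16 ≡ 596^2 = 355216 ≡ 885
304^32 ≡ 885^2 = 783225 ≡ 1064
304^64 ≡ 1064^2 = 1132096 ≡ 1089
304^128 ≡ 1089^2 = 1185921 ≡ 64
178 = 128 + 32 + 16 + 2, so 304^178 ≡ 64·1064·885·268 ≡ 47 (mod 1097)
652·47 = 30644 ≡ 1025 (mod 1097)
313 ≠ 1025, so verification fails.

no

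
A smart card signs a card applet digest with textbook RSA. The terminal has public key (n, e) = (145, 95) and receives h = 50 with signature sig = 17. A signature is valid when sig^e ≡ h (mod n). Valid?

no

sig^2 ≡ 17^2 = 289 ≡ 144
sig^4 ≡ 144^2 = 20736 ≡ 1
sig^8 ≡ 1^2 = 1
sig^16 ≡ 1^2 = 1
sig^32 ≡ 1^2 = 1
sig^64 ≡ 1^2 = 1
95 = 64 + 16 + 8 + 4 + 2 + 1, so sig^95 ≡ 1·1·1·1·144·17 ≡ 128 (mod 145)
The recovered value 128 does not match the digest 50.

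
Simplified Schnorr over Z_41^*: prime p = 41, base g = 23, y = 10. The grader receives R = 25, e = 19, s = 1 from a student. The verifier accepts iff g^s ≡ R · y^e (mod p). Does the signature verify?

verifies

g^s mod p:
23^1 mod 41 = 23
R · y^e mod p:
10^19 mod 41 = 37
25·37 = 925 ≡ 23 (mod 41)
23 ≡ 23 (mod 41); signature holds.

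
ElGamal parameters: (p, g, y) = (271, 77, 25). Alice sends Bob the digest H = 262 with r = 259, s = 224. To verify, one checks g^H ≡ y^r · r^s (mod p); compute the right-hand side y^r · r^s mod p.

25^2 = 625 ≡ 83
25^4 ≡ 83^2 = 6889 ≡ 114
25^8 ≡ 114^2 = 12996 ≡ 259
25^16 ≡ 259^2 = 67081 ≡ 144
25^32 ≡ 144^2 = 20736 ≡ 140
25^64 ≡ 140^2 = 19600 ≡ 88
25^128 ≡ 88^2 = 7744 ≡ 156
25^256 ≡ 156^2 = 24336 ≡ 217
259 = 256 + 2 + 1, so 25^259 ≡ 217·83·25 ≡ 144 (mod 271)
259^2 = 67081 ≡ 144
259^4 ≡ 144^2 = 20736 ≡ 140
259^8 ≡ 140^2 = 19600 ≡ 88
259^16 ≡ 88^2 = 7744 ≡ 156
259^32 ≡ 156^2 = 24336 ≡ 217
259^64 ≡ 217^2 = 47089 ≡ 206
259^128 ≡ 206^2 = 42436 ≡ 160
224 = 128 + 64 + 32, so 259^224 ≡ 160·206·217 ≡ 88 (mod 271)
y^r · r^s ≡ 144·88 = 12672 ≡ 206 (mod 271)

206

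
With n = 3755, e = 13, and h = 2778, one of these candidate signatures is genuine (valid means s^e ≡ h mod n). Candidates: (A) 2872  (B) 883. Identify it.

B

Candidate A: Squares mod 3755: 2872^1≡2872, 2872^2≡2404, 2872^4≡271, 2872^8≡2096; 13 = 8 + 4 + 1, so 2872^13 ≡ 2096·271·2872 ≡ 977 (mod 3755)
Candidate B: Squares mod 3755: 883^1≡883, 883^2≡2404, 883^4≡271, 883^8≡2096; 13 = 8 + 4 + 1, so 883^13 ≡ 2096·271·883 ≡ 2778 (mod 3755)
  → matches h = 2778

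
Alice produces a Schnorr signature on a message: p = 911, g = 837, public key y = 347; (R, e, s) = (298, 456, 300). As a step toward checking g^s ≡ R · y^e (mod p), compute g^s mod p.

837^2 = 700569 ≡ 10
837^4 ≡ 10^2 = 100
837^8 ≡ 100^2 = 10000 ≡ 890
837^16 ≡ 890^2 = 792100 ≡ 441
837^32 ≡ 441^2 = 194481 ≡ 438
837^64 ≡ 438^2 = 191844 ≡ 534
837^128 ≡ 534^2 = 285156 ≡ 13
837^256 ≡ 13^2 = 169
300 = 256 + 32 + 8 + 4, so 837^300 ≡ 169·438·890·100 ≡ 463 (mod 911)

463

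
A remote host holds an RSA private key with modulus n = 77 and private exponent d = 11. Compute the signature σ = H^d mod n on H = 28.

28

Squares mod 77: H^1≡28, H^2≡14, H^4≡42, H^8≡70
11 = 8 + 2 + 1, so H^11 ≡ 70·14·28 ≡ 28 (mod 77)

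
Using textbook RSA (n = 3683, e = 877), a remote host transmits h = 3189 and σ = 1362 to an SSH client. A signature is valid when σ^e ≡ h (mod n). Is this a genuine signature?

σ^2 ≡ 1362^2 = 1855044 ≡ 2495
σ^4 ≡ 2495^2 = 6225025 ≡ 755
σ^8 ≡ 755^2 = 570025 ≡ 2843
σ^16 ≡ 2843^2 = 8082649 ≡ 2147
σ^32 ≡ 2147^2 = 4609609 ≡ 2176
σ^64 ≡ 2176^2 = 4734976 ≡ 2321
σ^128 ≡ 2321^2 = 5387041 ≡ 2495
σ^256 ≡ 2495^2 = 6225025 ≡ 755
σ^512 ≡ 755^2 = 570025 ≡ 2843
877 = 512 + 256 + 64 + 32 + 8 + 4 + 1, so σ^877 ≡ 2843·755·2321·2176·2843·755·1362 ≡ 3189 (mod 3683)
σ^877 mod 3683 = 3189 matches h.

genuine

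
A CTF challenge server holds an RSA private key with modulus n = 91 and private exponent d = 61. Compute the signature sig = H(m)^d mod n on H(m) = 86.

86

Squares mod 91: (H(m))^1≡86, (H(m))^2≡25, (H(m))^4≡79, (H(m))^8≡53, (H(m))^16≡79, (H(m))^32≡53
61 = 32 + 16 + 8 + 4 + 1, so (H(m))^61 ≡ 53·79·53·79·86 ≡ 86 (mod 91)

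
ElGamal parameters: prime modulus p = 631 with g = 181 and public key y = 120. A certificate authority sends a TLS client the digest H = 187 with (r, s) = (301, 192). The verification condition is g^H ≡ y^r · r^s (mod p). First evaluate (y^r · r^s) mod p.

120^2 = 14400 ≡ 518
120^4 ≡ 518^2 = 268324 ≡ 149
120^8 ≡ 149^2 = 22201 ≡ 116
120^16 ≡ 116^2 = 13456 ≡ 205
120^32 ≡ 205^2 = 42025 ≡ 379
120^64 ≡ 379^2 = 143641 ≡ 404
120^128 ≡ 404^2 = 163216 ≡ 418
120^256 ≡ 418^2 = 174724 ≡ 568
301 = 256 + 32 + 8 + 4 + 1, so 120^301 ≡ 568·379·116·149·120 ≡ 176 (mod 631)
301^2 = 90601 ≡ 368
301^4 ≡ 368^2 = 135424 ≡ 390
301^8 ≡ 390^2 = 152100 ≡ 29
301^16 ≡ 29^2 = 841 ≡ 210
301^32 ≡ 210^2 = 44100 ≡ 561
301^64 ≡ 561^2 = 314721 ≡ 483
301^128 ≡ 483^2 = 233289 ≡ 450
192 = 128 + 64, so 301^192 ≡ 450·483 ≡ 286 (mod 631)
y^r · r^s ≡ 176·286 = 50336 ≡ 487 (mod 631)

487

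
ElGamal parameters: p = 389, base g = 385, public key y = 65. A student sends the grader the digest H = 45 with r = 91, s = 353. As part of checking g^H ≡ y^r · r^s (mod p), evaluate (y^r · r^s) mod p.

65^91 mod 389 = 365
91^353 mod 389 = 143
y^r · r^s ≡ 365·143 = 52195 ≡ 69 (mod 389)

69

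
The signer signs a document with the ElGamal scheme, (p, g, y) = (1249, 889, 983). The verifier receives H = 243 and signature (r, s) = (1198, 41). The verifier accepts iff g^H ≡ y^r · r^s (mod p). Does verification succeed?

Left side g^H mod p:
Squares mod 1249: 889^1≡889, 889^2≡953, 889^4≡186, 889^8≡873, 889^16≡239, 889^32≡916, 889^64≡977, 889^128≡293
243 = 128 + 64 + 32 + 16 + 2 + 1, so 889^243 ≡ 293·977·916·239·953·889 ≡ 439 (mod 1249)
Right side y^r · r^s mod p:
Squares mod 1249: 983^1≡983, 983^2≡812, 983^4≡1121, 983^8≡147, 983^16≡376, 983^32≡239, 983^64≡916, 983^128≡977, 983^256≡293, 983^512≡917, 983^1024≡312
1198 = 1024 + 128 + 32 + 8 + 4 + 2, so 983^1198 ≡ 312·977·239·147·1121·812 ≡ 130 (mod 1249)
Squares mod 1249: 1198^1≡1198, 1198^2≡103, 1198^4≡617, 1198^8≡993, 1198^16≡588, 1198^32≡1020
41 = 32 + 8 + 1, so 1198^41 ≡ 1020·993·1198 ≡ 282 (mod 1249)
130·282 = 36660 ≡ 439 (mod 1249)
439 ≡ 439 (mod 1249), so the signature is genuine.

passes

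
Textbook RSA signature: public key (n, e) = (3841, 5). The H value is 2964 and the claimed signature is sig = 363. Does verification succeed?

sig^5 mod 3841 = 877
The recovered value 877 does not match the digest 2964.

fails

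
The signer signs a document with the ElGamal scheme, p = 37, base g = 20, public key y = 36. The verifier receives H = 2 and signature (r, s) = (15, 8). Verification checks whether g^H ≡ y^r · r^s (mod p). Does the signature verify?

verifies

Left side g^H mod p:
20^2 = 400 ≡ 30
Right side y^r · r^s mod p:
36^2 = 1296 ≡ 1
36^4 ≡ 1^2 = 1
36^8 ≡ 1^2 = 1
15 = 8 + 4 + 2 + 1, so 36^15 ≡ 1·1·1·36 ≡ 36 (mod 37)
15^2 = 225 ≡ 3
15^4 ≡ 3^2 = 9
15^8 ≡ 9^2 = 81 ≡ 7
36·7 = 252 ≡ 30 (mod 37)
30 ≡ 30 (mod 37), so the signature is genuine.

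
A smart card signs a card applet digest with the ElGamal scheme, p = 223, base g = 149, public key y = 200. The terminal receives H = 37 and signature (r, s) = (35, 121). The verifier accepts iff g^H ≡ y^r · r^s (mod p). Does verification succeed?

Left side g^H mod p:
Squares mod 223: 149^1≡149, 149^2≡124, 149^4≡212, 149^8≡121, 149^16≡146, 149^32≡131
37 = 32 + 4 + 1, so 149^37 ≡ 131·212·149 ≡ 40 (mod 223)
Right side y^r · r^s mod p:
Squares mod 223: 200^1≡200, 200^2≡83, 200^4≡199, 200^8≡130, 200^16≡175, 200^32≡74
35 = 32 + 2 + 1, so 200^35 ≡ 74·83·200 ≡ 116 (mod 223)
Squares mod 223: 35^1≡35, 35^2≡110, 35^4≡58, 35^8≡19, 35^16≡138, 35^32≡89, 35^64≡116
121 = 64 + 32 + 16 + 8 + 1, so 35^121 ≡ 116·89·138·19·35 ≡ 140 (mod 223)
116·140 = 16240 ≡ 184 (mod 223)
40 ≠ 184, so verification fails.

fails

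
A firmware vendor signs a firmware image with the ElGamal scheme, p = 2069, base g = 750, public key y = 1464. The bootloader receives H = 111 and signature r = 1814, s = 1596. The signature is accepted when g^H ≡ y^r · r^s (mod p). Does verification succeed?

Left side g^H mod p:
750^111 mod 2069 = 577
Right side y^r · r^s mod p:
1464^1814 mod 2069 = 148
1814^1596 mod 2069 = 1707
148·1707 = 252636 ≡ 218 (mod 2069)
577 ≠ 218, so verification fails.

fails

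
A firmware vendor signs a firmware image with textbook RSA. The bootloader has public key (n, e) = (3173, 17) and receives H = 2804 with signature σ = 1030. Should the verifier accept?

reject

σ^17 mod 3173 = 689
The recovered value 689 does not match the digest 2804.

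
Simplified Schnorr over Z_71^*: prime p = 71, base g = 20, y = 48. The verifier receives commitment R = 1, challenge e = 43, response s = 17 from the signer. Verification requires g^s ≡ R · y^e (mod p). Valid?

yes

g^s mod p:
20^2 = 400 ≡ 45
20^4 ≡ 45^2 = 2025 ≡ 37
20^8 ≡ 37^2 = 1369 ≡ 20
20^16 ≡ 20^2 = 400 ≡ 45
17 = 16 + 1, so 20^17 ≡ 45·20 ≡ 48 (mod 71)
R · y^e mod p:
48^2 = 2304 ≡ 32
48^4 ≡ 32^2 = 1024 ≡ 30
48^8 ≡ 30^2 = 900 ≡ 48
48^16 ≡ 48^2 = 2304 ≡ 32
48^32 ≡ 32^2 = 1024 ≡ 30
43 = 32 + 8 + 2 + 1, so 48^43 ≡ 30·48·32·48 ≡ 48 (mod 71)
1·48 = 48 ≡ 48 (mod 71)
48 ≡ 48 (mod 71); signature holds.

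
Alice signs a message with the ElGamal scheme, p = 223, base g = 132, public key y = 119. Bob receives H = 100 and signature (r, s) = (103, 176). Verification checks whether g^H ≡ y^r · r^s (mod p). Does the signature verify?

Left side g^H mod p:
132^100 mod 223 = 2
Right side y^r · r^s mod p:
119^103 mod 223 = 16
103^176 mod 223 = 34
16·34 = 544 ≡ 98 (mod 223)
2 ≠ 98, so verification fails.

does not verify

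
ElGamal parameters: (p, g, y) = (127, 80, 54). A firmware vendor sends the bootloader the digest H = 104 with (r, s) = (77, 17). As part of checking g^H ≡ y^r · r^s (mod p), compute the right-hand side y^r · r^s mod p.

100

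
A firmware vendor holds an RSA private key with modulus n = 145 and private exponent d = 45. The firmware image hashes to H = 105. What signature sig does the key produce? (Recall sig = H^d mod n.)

H^45 mod 145 = 55

55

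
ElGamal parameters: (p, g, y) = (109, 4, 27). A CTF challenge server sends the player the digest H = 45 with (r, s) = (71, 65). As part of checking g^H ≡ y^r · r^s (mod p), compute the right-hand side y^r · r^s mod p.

108

Squares mod 109: 27^1≡27, 27^2≡75, 27^4≡66, 27^8≡105, 27^16≡16, 27^32≡38, 27^64≡27
71 = 64 + 4 + 2 + 1, so 27^71 ≡ 27·66·75·27 ≡ 105 (mod 109)
Squares mod 109: 71^1≡71, 71^2≡27, 71^4≡75, 71^8≡66, 71^16≡105, 71^32≡16, 71^64≡38
65 = 64 + 1, so 71^65 ≡ 38·71 ≡ 82 (mod 109)
y^r · r^s ≡ 105·82 = 8610 ≡ 108 (mod 109)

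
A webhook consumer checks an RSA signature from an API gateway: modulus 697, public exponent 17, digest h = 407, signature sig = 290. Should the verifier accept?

reject

sig^2 ≡ 290^2 = 84100 ≡ 460
sig^4 ≡ 460^2 = 211600 ≡ 409
sig^8 ≡ 409^2 = 167281 ≡ 1
sig^16 ≡ 1^2 = 1
17 = 16 + 1, so sig^17 ≡ 1·290 ≡ 290 (mod 697)
sig^17 mod 697 = 290, but h = 407.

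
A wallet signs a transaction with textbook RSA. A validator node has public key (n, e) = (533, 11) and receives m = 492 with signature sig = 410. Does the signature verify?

does not verify

Squares mod 533: sig^1≡410, sig^2≡205, sig^4≡451, sig^8≡328
11 = 8 + 2 + 1, so sig^11 ≡ 328·205·410 ≡ 41 (mod 533)
The recovered value 41 does not match the digest 492.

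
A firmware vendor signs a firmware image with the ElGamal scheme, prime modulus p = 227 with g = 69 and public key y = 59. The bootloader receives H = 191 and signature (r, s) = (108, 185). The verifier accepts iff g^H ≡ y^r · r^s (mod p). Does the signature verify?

verifies

Left side g^H mod p:
69^2 = 4761 ≡ 221
69^4 ≡ 221^2 = 48841 ≡ 36
69^8 ≡ 36^2 = 1296 ≡ 161
69^16 ≡ 161^2 = 25921 ≡ 43
69^32 ≡ 43^2 = 1849 ≡ 33
69^64 ≡ 33^2 = 1089 ≡ 181
69^128 ≡ 181^2 = 32761 ≡ 73
191 = 128 + 32 + 16 + 8 + 4 + 2 + 1, so 69^191 ≡ 73·33·43·161·36·221·69 ≡ 27 (mod 227)
Right side y^r · r^s mod p:
59^2 = 3481 ≡ 76
59^4 ≡ 76^2 = 5776 ≡ 101
59^8 ≡ 101^2 = 10201 ≡ 213
59^16 ≡ 213^2 = 45369 ≡ 196
59^32 ≡ 196^2 = 38416 ≡ 53
59^64 ≡ 53^2 = 2809 ≡ 85
108 = 64 + 32 + 8 + 4, so 59^108 ≡ 85·53·213·101 ≡ 4 (mod 227)
108^2 = 11664 ≡ 87
108^4 ≡ 87^2 = 7569 ≡ 78
108^8 ≡ 78^2 = 6084 ≡ 182
108^16 ≡ 182^2 = 33124 ≡ 209
108^32 ≡ 209^2 = 43681 ≡ 97
108^64 ≡ 97^2 = 9409 ≡ 102
108^128 ≡ 102^2 = 10404 ≡ 189
185 = 128 + 32 + 16 + 8 + 1, so 108^185 ≡ 189·97·209·182·108 ≡ 177 (mod 227)
4·177 = 708 ≡ 27 (mod 227)
27 ≡ 27 (mod 227), so the signature is genuine.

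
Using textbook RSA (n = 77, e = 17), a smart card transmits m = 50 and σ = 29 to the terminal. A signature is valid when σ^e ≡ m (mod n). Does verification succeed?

σ^17 mod 77 = 50
σ^17 mod 77 = 50 matches m.

passes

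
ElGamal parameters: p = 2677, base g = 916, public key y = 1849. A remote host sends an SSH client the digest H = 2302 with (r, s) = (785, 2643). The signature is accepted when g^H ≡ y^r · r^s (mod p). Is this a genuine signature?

genuine

Left side g^H mod p:
916^2302 mod 2677 = 951
Right side y^r · r^s mod p:
1849^785 mod 2677 = 1036
785^2643 mod 2677 = 665
1036·665 = 688940 ≡ 951 (mod 2677)
951 ≡ 951 (mod 2677), so the signature is genuine.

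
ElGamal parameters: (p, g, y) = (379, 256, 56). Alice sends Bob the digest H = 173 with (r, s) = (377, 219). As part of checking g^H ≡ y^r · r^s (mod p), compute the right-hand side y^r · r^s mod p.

297

56^2 = 3136 ≡ 104
56^4 ≡ 104^2 = 10816 ≡ 204
56^8 ≡ 204^2 = 41616 ≡ 305
56^16 ≡ 305^2 = 93025 ≡ 170
56^32 ≡ 170^2 = 28900 ≡ 96
56^64 ≡ 96^2 = 9216 ≡ 120
56^128 ≡ 120^2 = 14400 ≡ 377
56^256 ≡ 377^2 = 142129 ≡ 4
377 = 256 + 64 + 32 + 16 + 8 + 1, so 56^377 ≡ 4·120·96·170·305·56 ≡ 88 (mod 379)
377^2 = 142129 ≡ 4
377^4 ≡ 4^2 = 16
377^8 ≡ 16^2 = 256
377^16 ≡ 256^2 = 65536 ≡ 348
377^32 ≡ 348^2 = 121104 ≡ 203
377^64 ≡ 203^2 = 41209 ≡ 277
377^128 ≡ 277^2 = 76729 ≡ 171
219 = 128 + 64 + 16 + 8 + 2 + 1, so 377^219 ≡ 171·277·348·256·4·377 ≡ 335 (mod 379)
y^r · r^s ≡ 88·335 = 29480 ≡ 297 (mod 379)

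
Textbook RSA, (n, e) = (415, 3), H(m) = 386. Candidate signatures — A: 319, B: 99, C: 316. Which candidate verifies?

C

Candidate A: Squares mod 415: 319^1≡319, 319^2≡86; 3 = 2 + 1, so 319^3 ≡ 86·319 ≡ 44 (mod 415)
Candidate B: Squares mod 415: 99^1≡99, 99^2≡256; 3 = 2 + 1, so 99^3 ≡ 256·99 ≡ 29 (mod 415)
Candidate C: Squares mod 415: 316^1≡316, 316^2≡256; 3 = 2 + 1, so 316^3 ≡ 256·316 ≡ 386 (mod 415)
  → matches H(m) = 386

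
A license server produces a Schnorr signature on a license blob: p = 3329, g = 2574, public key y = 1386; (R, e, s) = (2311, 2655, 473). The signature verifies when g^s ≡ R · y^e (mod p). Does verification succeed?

passes

g^s mod p:
Squares mod 3329: 2574^1≡2574, 2574^2≡766, 2574^4≡852, 2574^8≡182, 2574^16≡3163, 2574^32≡924, 2574^64≡1552, 2574^128≡1837, 2574^256≡2292
473 = 256 + 128 + 64 + 16 + 8 + 1, so 2574^473 ≡ 2292·1837·1552·3163·182·2574 ≡ 1734 (mod 3329)
R · y^e mod p:
Squares mod 3329: 1386^1≡1386, 1386^2≡163, 1386^4≡3266, 1386^8≡640, 1386^16≡133, 1386^32≡1044, 1386^64≡1353, 1386^128≡2988, 1386^256≡3095, 1386^512≡1492, 1386^1024≡2292, 1386^2048≡102
2655 = 2048 + 512 + 64 + 16 + 8 + 4 + 2 + 1, so 1386^2655 ≡ 102·1492·1353·133·640·3266·163·1386 ≡ 1980 (mod 3329)
2311·1980 = 4575780 ≡ 1734 (mod 3329)
1734 ≡ 1734 (mod 3329); signature holds.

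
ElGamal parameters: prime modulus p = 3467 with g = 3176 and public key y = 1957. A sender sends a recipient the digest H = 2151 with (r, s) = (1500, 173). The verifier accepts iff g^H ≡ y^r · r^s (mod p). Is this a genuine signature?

genuine

Left side g^H mod p:
Squares mod 3467: 3176^1≡3176, 3176^2≡1473, 3176^4≡2854, 3176^8≡1333, 3176^16≡1785, 3176^32≡52, 3176^64≡2704, 3176^128≡3180, 3176^256≡2628, 3176^512≡120, 3176^1024≡532, 3176^2048≡2197
2151 = 2048 + 64 + 32 + 4 + 2 + 1, so 3176^2151 ≡ 2197·2704·52·2854·1473·3176 ≡ 642 (mod 3467)
Right side y^r · r^s mod p:
Squares mod 3467: 1957^1≡1957, 1957^2≡2281, 1957^4≡2461, 1957^8≡3139, 1957^16≡107, 1957^32≡1048, 1957^64≡2732, 1957^128≡2840, 1957^256≡1358, 1957^512≡3187, 1957^1024≡2126
1500 = 1024 + 256 + 128 + 64 + 16 + 8 + 4, so 1957^1500 ≡ 2126·1358·2840·2732·107·3139·2461 ≡ 2727 (mod 3467)
Squares mod 3467: 1500^1≡1500, 1500^2≡3384, 1500^4≡3422, 1500^8≡2025, 1500^16≡2631, 1500^32≡2029, 1500^64≡1512, 1500^128≡1391
173 = 128 + 32 + 8 + 4 + 1, so 1500^173 ≡ 1391·2029·2025·3422·1500 ≡ 1995 (mod 3467)
2727·1995 = 5440365 ≡ 642 (mod 3467)
642 ≡ 642 (mod 3467), so the signature is genuine.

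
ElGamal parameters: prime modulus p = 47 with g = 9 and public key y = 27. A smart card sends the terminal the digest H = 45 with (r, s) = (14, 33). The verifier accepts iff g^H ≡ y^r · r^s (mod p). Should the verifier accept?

accept

Left side g^H mod p:
Squares mod 47: 9^1≡9, 9^2≡34, 9^4≡28, 9^8≡32, 9^16≡37, 9^32≡6
45 = 32 + 8 + 4 + 1, so 9^45 ≡ 6·32·28·9 ≡ 21 (mod 47)
Right side y^r · r^s mod p:
Squares mod 47: 27^1≡27, 27^2≡24, 27^4≡12, 27^8≡3
14 = 8 + 4 + 2, so 27^14 ≡ 3·12·24 ≡ 18 (mod 47)
Squares mod 47: 14^1≡14, 14^2≡8, 14^4≡17, 14^8≡7, 14^16≡2, 14^32≡4
33 = 32 + 1, so 14^33 ≡ 4·14 ≡ 9 (mod 47)
18·9 = 162 ≡ 21 (mod 47)
21 ≡ 21 (mod 47), so the signature is genuine.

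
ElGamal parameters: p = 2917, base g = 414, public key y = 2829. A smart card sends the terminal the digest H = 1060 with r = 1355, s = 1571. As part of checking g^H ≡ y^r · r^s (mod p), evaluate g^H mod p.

2097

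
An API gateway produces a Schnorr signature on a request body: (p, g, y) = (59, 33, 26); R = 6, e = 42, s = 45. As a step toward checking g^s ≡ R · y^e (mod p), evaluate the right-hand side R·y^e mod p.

26^2 = 676 ≡ 27
26^4 ≡ 27^2 = 729 ≡ 21
26^8 ≡ 21^2 = 441 ≡ 28
26^16 ≡ 28^2 = 784 ≡ 17
26^32 ≡ 17^2 = 289 ≡ 53
42 = 32 + 8 + 2, so 26^42 ≡ 53·28·27 ≡ 7 (mod 59)
R · y^e ≡ 6·7 = 42 ≡ 42 (mod 59)

42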